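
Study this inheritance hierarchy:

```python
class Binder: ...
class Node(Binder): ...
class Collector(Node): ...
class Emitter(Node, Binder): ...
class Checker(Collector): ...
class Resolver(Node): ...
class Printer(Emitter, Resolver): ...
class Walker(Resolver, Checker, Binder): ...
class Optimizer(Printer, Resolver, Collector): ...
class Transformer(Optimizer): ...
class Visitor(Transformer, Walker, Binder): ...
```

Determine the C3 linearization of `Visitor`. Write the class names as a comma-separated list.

Visitor, Transformer, Optimizer, Printer, Emitter, Walker, Resolver, Checker, Collector, Node, Binder, object

L[Visitor] = Visitor + merge(L[Transformer], L[Walker], L[Binder], [Transformer Walker Binder])
  take Transformer:  [Transformer Optimizer Printer Emitter Resolver Collector Node Binder object] + [Walker Resolver Checker Collector Node Binder object] + [Binder object] + [Transformer Walker Binder]
  take Optimizer:  [Optimizer Printer Emitter Resolver Collector Node Binder object] + [Walker Resolver Checker Collector Node Binder object] + [Binder object] + [Walker Binder]
  take Printer:  [Printer Emitter Resolver Collector Node Binder object] + [Walker Resolver Checker Collector Node Binder object] + [Binder object] + [Walker Binder]
  take Emitter:  [Emitter Resolver Collector Node Binder object] + [Walker Resolver Checker Collector Node Binder object] + [Binder object] + [Walker Binder]
  take Walker:  [Resolver Collector Node Binder object] + [Walker Resolver Checker Collector Node Binder object] + [Binder object] + [Walker Binder]
  take Resolver:  [Resolver Collector Node Binder object] + [Resolver Checker Collector Node Binder object] + [Binder object] + [Binder]
  take Checker:  [Collector Node Binder object] + [Checker Collector Node Binder object] + [Binder object] + [Binder]
  take Collector:  [Collector Node Binder object] + [Collector Node Binder object] + [Binder object] + [Binder]
  take Node:  [Node Binder object] + [Node Binder object] + [Binder object] + [Binder]
  take Binder:  [Binder object] + [Binder object] + [Binder object] + [Binder]
  take object:  [object] + [object] + [object]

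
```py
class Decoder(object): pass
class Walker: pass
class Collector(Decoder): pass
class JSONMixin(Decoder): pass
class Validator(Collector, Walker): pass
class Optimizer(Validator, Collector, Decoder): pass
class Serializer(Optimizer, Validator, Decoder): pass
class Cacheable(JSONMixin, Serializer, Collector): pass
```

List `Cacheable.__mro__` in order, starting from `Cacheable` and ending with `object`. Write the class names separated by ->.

L[Cacheable] = Cacheable + merge(L[JSONMixin], L[Serializer], L[Collector], [JSONMixin Serializer Collector])
  take JSONMixin:  [JSONMixin Decoder object] + [Serializer Optimizer Validator Collector Decoder Walker object] + [Collector Decoder object] + [JSONMixin Serializer Collector]
  take Serializer:  [Decoder object] + [Serializer Optimizer Validator Collector Decoder Walker object] + [Collector Decoder object] + [Serializer Collector]
  take Optimizer:  [Decoder object] + [Optimizer Validator Collector Decoder Walker object] + [Collector Decoder object] + [Collector]
  take Validator:  [Decoder object] + [Validator Collector Decoder Walker object] + [Collector Decoder object] + [Collector]
  take Collector:  [Decoder object] + [Collector Decoder Walker object] + [Collector Decoder object] + [Collector]
  take Decoder:  [Decoder object] + [Decoder Walker object] + [Decoder object]
  take Walker:  [object] + [Walker object] + [object]
  take object:  [object] + [object] + [object]

Cacheable -> JSONMixin -> Serializer -> Optimizer -> Validator -> Collector -> Decoder -> Walker -> object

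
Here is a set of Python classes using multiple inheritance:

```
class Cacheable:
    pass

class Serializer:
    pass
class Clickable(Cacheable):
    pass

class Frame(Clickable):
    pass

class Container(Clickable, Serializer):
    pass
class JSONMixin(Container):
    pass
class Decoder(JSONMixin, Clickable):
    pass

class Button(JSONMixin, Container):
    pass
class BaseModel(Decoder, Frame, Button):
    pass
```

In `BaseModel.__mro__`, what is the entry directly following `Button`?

JSONMixin

L[BaseModel] = BaseModel + merge(L[Decoder], L[Frame], L[Button], [Decoder Frame Button])
  take Decoder:  [Decoder JSONMixin Container Clickable Cacheable Serializer object] + [Frame Clickable Cacheable object] + [Button JSONMixin Container Clickable Cacheable Serializer object] + [Decoder Frame Button]
  take Frame:  [JSONMixin Container Clickable Cacheable Serializer object] + [Frame Clickable Cacheable object] + [Button JSONMixin Container Clickable Cacheable Serializer object] + [Frame Button]
  take Button:  [JSONMixin Container Clickable Cacheable Serializer object] + [Clickable Cacheable object] + [Button JSONMixin Container Clickable Cacheable Serializer object] + [Button]
  take JSONMixin:  [JSONMixin Container Clickable Cacheable Serializer object] + [Clickable Cacheable object] + [JSONMixin Container Clickable Cacheable Serializer object]
  take Container:  [Container Clickable Cacheable Serializer object] + [Clickable Cacheable object] + [Container Clickable Cacheable Serializer object]
  take Clickable:  [Clickable Cacheable Serializer object] + [Clickable Cacheable object] + [Clickable Cacheable Serializer object]
  take Cacheable:  [Cacheable Serializer object] + [Cacheable object] + [Cacheable Serializer object]
  take Serializer:  [Serializer object] + [object] + [Serializer object]
  take object:  [object] + [object] + [object]
MRO: BaseModel Decoder Frame Button JSONMixin Container Clickable Cacheable Serializer object
Button is at position 3; next is JSONMixin.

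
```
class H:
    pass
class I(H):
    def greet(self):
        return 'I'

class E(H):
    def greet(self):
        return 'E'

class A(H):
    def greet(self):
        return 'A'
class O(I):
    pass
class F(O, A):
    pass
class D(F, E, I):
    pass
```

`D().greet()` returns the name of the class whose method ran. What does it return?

E

L[D] = D + merge(L[F], L[E], L[I], [F E I])
  take F:  [F O I A H object] + [E H object] + [I H object] + [F E I]
  take O:  [O I A H object] + [E H object] + [I H object] + [E I]
  take E:  [I A H object] + [E H object] + [I H object] + [E I]
  take I:  [I A H object] + [H object] + [I H object] + [I]
  take A:  [A H object] + [H object] + [H object]
  take H:  [H object] + [H object] + [H object]
  take object:  [object] + [object] + [object]
MRO: D F O E I A H object
greet is defined in: A, E, I. First along the MRO is E.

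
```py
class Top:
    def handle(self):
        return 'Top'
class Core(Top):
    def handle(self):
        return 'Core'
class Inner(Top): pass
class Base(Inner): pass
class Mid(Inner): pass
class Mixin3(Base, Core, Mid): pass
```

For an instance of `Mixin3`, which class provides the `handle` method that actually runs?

L[Mixin3] = Mixin3 + merge(L[Base], L[Core], L[Mid], [Base Core Mid])
  take Base:  [Base Inner Top object] + [Core Top object] + [Mid Inner Top object] + [Base Core Mid]
  take Core:  [Inner Top object] + [Core Top object] + [Mid Inner Top object] + [Core Mid]
  take Mid:  [Inner Top object] + [Top object] + [Mid Inner Top object] + [Mid]
  take Inner:  [Inner Top object] + [Top object] + [Inner Top object]
  take Top:  [Top object] + [Top object] + [Top object]
  take object:  [object] + [object] + [object]
MRO: Mixin3 Base Core Mid Inner Top object
handle is defined in: Core, Top. First along the MRO is Core.

Core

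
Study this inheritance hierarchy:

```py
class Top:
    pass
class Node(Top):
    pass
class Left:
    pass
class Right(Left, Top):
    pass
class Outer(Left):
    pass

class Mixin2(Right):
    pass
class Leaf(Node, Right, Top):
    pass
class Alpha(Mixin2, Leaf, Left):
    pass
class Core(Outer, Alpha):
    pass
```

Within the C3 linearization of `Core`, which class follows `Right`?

Left

L[Core] = Core + merge(L[Outer], L[Alpha], [Outer Alpha])
  take Outer:  [Outer Left object] + [Alpha Mixin2 Leaf Node Right Left Top object] + [Outer Alpha]
  take Alpha:  [Left object] + [Alpha Mixin2 Leaf Node Right Left Top object] + [Alpha]
  take Mixin2:  [Left object] + [Mixin2 Leaf Node Right Left Top object]
  take Leaf:  [Left object] + [Leaf Node Right Left Top object]
  take Node:  [Left object] + [Node Right Left Top object]
  take Right:  [Left object] + [Right Left Top object]
  take Left:  [Left object] + [Left Top object]
  take Top:  [object] + [Top object]
  take object:  [object] + [object]
MRO: Core Outer Alpha Mixin2 Leaf Node Right Left Top object
Right is at position 6; next is Left.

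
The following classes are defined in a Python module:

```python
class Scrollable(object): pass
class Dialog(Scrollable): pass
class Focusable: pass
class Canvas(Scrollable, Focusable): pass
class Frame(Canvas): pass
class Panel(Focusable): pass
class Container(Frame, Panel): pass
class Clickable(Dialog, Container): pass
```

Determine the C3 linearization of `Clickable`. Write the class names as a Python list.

L[Clickable] = Clickable + merge(L[Dialog], L[Container], [Dialog Container])
  take Dialog:  [Dialog Scrollable object] + [Container Frame Canvas Scrollable Panel Focusable object] + [Dialog Container]
  take Container:  [Scrollable object] + [Container Frame Canvas Scrollable Panel Focusable object] + [Container]
  take Frame:  [Scrollable object] + [Frame Canvas Scrollable Panel Focusable object]
  take Canvas:  [Scrollable object] + [Canvas Scrollable Panel Focusable object]
  take Scrollable:  [Scrollable object] + [Scrollable Panel Focusable object]
  take Panel:  [object] + [Panel Focusable object]
  take Focusable:  [object] + [Focusable object]
  take object:  [object] + [object]

[Clickable, Dialog, Container, Frame, Canvas, Scrollable, Panel, Focusable, object]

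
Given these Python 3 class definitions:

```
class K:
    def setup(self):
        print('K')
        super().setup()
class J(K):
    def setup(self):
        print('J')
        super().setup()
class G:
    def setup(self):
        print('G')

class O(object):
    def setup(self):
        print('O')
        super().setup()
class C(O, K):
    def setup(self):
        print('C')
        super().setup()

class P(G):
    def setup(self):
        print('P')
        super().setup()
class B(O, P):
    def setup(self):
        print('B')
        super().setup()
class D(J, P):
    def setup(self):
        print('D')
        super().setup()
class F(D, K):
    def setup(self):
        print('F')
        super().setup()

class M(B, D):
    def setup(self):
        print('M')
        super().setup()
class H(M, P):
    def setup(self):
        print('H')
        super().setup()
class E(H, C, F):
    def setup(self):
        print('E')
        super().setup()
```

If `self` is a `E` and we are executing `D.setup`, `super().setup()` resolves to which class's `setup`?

L[E] = E + merge(L[H], L[C], L[F], [H C F])
  take H:  [H M B O D J K P G object] + [C O K object] + [F D J K P G object] + [H C F]
  take M:  [M B O D J K P G object] + [C O K object] + [F D J K P G object] + [C F]
  take B:  [B O D J K P G object] + [C O K object] + [F D J K P G object] + [C F]
  take C:  [O D J K P G object] + [C O K object] + [F D J K P G object] + [C F]
  take O:  [O D J K P G object] + [O K object] + [F D J K P G object] + [F]
  take F:  [D J K P G object] + [K object] + [F D J K P G object] + [F]
  take D:  [D J K P G object] + [K object] + [D J K P G object]
  take J:  [J K P G object] + [K object] + [J K P G object]
  take K:  [K P G object] + [K object] + [K P G object]
  take P:  [P G object] + [object] + [P G object]
  take G:  [G object] + [object] + [G object]
  take object:  [object] + [object] + [object]
MRO: E H M B C O F D J K P G object
super() in D.setup on a E instance goes to the class after D in E's MRO: J.

J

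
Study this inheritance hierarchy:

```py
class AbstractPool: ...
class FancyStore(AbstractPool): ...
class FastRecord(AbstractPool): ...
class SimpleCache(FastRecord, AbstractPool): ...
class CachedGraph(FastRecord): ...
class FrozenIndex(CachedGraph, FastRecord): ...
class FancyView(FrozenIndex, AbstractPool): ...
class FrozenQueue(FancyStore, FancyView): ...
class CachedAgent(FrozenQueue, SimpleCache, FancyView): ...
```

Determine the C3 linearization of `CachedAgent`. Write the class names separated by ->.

L[CachedAgent] = CachedAgent + merge(L[FrozenQueue], L[SimpleCache], L[FancyView], [FrozenQueue SimpleCache FancyView])
  take FrozenQueue:  [FrozenQueue FancyStore FancyView FrozenIndex CachedGraph FastRecord AbstractPool object] + [SimpleCache FastRecord AbstractPool object] + [FancyView FrozenIndex CachedGraph FastRecord AbstractPool object] + [FrozenQueue SimpleCache FancyView]
  take FancyStore:  [FancyStore FancyView FrozenIndex CachedGraph FastRecord AbstractPool object] + [SimpleCache FastRecord AbstractPool object] + [FancyView FrozenIndex CachedGraph FastRecord AbstractPool object] + [SimpleCache FancyView]
  take SimpleCache:  [FancyView FrozenIndex CachedGraph FastRecord AbstractPool object] + [SimpleCache FastRecord AbstractPool object] + [FancyView FrozenIndex CachedGraph FastRecord AbstractPool object] + [SimpleCache FancyView]
  take FancyView:  [FancyView FrozenIndex CachedGraph FastRecord AbstractPool object] + [FastRecord AbstractPool object] + [FancyView FrozenIndex CachedGraph FastRecord AbstractPool object] + [FancyView]
  take FrozenIndex:  [FrozenIndex CachedGraph FastRecord AbstractPool object] + [FastRecord AbstractPool object] + [FrozenIndex CachedGraph FastRecord AbstractPool object]
  take CachedGraph:  [CachedGraph FastRecord AbstractPool object] + [FastRecord AbstractPool object] + [CachedGraph FastRecord AbstractPool object]
  take FastRecord:  [FastRecord AbstractPool object] + [FastRecord AbstractPool object] + [FastRecord AbstractPool object]
  take AbstractPool:  [AbstractPool object] + [AbstractPool object] + [AbstractPool object]
  take object:  [object] + [object] + [object]

CachedAgent -> FrozenQueue -> FancyStore -> SimpleCache -> FancyView -> FrozenIndex -> CachedGraph -> FastRecord -> AbstractPool -> object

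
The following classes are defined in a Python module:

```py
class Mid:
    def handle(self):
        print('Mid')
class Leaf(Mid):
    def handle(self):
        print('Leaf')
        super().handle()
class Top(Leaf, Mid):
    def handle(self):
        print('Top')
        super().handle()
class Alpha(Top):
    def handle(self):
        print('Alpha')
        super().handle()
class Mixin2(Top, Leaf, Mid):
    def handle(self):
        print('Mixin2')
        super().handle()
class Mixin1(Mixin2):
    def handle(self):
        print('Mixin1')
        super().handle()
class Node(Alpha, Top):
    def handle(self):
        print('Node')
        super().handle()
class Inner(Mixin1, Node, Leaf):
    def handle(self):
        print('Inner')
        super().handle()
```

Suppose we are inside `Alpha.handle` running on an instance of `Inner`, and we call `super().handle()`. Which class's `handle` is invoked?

Top

L[Inner] = Inner + merge(L[Mixin1], L[Node], L[Leaf], [Mixin1 Node Leaf])
  take Mixin1:  [Mixin1 Mixin2 Top Leaf Mid object] + [Node Alpha Top Leaf Mid object] + [Leaf Mid object] + [Mixin1 Node Leaf]
  take Mixin2:  [Mixin2 Top Leaf Mid object] + [Node Alpha Top Leaf Mid object] + [Leaf Mid object] + [Node Leaf]
  take Node:  [Top Leaf Mid object] + [Node Alpha Top Leaf Mid object] + [Leaf Mid object] + [Node Leaf]
  take Alpha:  [Top Leaf Mid object] + [Alpha Top Leaf Mid object] + [Leaf Mid object] + [Leaf]
  take Top:  [Top Leaf Mid object] + [Top Leaf Mid object] + [Leaf Mid object] + [Leaf]
  take Leaf:  [Leaf Mid object] + [Leaf Mid object] + [Leaf Mid object] + [Leaf]
  take Mid:  [Mid object] + [Mid object] + [Mid object]
  take object:  [object] + [object] + [object]
MRO: Inner Mixin1 Mixin2 Node Alpha Top Leaf Mid object
super() in Alpha.handle on a Inner instance goes to the class after Alpha in Inner's MRO: Top.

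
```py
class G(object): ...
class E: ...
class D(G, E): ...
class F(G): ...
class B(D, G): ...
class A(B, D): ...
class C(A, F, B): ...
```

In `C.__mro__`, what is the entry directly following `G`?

E

L[C] = C + merge(L[A], L[F], L[B], [A F B])
  take A:  [A B D G E object] + [F G object] + [B D G E object] + [A F B]
  take F:  [B D G E object] + [F G object] + [B D G E object] + [F B]
  take B:  [B D G E object] + [G object] + [B D G E object] + [B]
  take D:  [D G E object] + [G object] + [D G E object]
  take G:  [G E object] + [G object] + [G E object]
  take E:  [E object] + [object] + [E object]
  take object:  [object] + [object] + [object]
MRO: C A F B D G E object
G is at position 5; next is E.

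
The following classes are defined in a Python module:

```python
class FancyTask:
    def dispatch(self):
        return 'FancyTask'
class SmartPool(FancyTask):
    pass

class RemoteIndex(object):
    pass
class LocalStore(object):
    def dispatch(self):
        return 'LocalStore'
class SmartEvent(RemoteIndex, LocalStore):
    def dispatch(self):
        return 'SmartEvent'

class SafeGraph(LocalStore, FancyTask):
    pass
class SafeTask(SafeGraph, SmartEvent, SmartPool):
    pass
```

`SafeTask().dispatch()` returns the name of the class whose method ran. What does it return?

SmartEvent

L[SafeTask] = SafeTask + merge(L[SafeGraph], L[SmartEvent], L[SmartPool], [SafeGraph SmartEvent SmartPool])
  take SafeGraph:  [SafeGraph LocalStore FancyTask object] + [SmartEvent RemoteIndex LocalStore object] + [SmartPool FancyTask object] + [SafeGraph SmartEvent SmartPool]
  take SmartEvent:  [LocalStore FancyTask object] + [SmartEvent RemoteIndex LocalStore object] + [SmartPool FancyTask object] + [SmartEvent SmartPool]
  take RemoteIndex:  [LocalStore FancyTask object] + [RemoteIndex LocalStore object] + [SmartPool FancyTask object] + [SmartPool]
  take LocalStore:  [LocalStore FancyTask object] + [LocalStore object] + [SmartPool FancyTask object] + [SmartPool]
  take SmartPool:  [FancyTask object] + [object] + [SmartPool FancyTask object] + [SmartPool]
  take FancyTask:  [FancyTask object] + [object] + [FancyTask object]
  take object:  [object] + [object] + [object]
MRO: SafeTask SafeGraph SmartEvent RemoteIndex LocalStore SmartPool FancyTask object
dispatch is defined in: FancyTask, LocalStore, SmartEvent. First along the MRO is SmartEvent.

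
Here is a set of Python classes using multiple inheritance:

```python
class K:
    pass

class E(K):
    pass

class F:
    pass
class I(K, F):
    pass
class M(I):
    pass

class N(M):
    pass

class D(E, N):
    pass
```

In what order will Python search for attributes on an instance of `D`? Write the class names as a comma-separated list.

L[D] = D + merge(L[E], L[N], [E N])
  take E:  [E K object] + [N M I K F object] + [E N]
  take N:  [K object] + [N M I K F object] + [N]
  take M:  [K object] + [M I K F object]
  take I:  [K object] + [I K F object]
  take K:  [K object] + [K F object]
  take F:  [object] + [F object]
  take object:  [object] + [object]

D, E, N, M, I, K, F, object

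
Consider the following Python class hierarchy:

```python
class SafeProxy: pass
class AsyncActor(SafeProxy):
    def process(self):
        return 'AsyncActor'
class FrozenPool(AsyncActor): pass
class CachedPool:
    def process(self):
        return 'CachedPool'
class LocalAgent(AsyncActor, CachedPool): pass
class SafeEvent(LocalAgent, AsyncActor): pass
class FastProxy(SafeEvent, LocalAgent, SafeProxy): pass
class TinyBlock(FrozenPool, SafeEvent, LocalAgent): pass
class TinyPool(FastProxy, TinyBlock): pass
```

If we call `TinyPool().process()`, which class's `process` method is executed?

AsyncActor

L[TinyPool] = TinyPool + merge(L[FastProxy], L[TinyBlock], [FastProxy TinyBlock])
  take FastProxy:  [FastProxy SafeEvent LocalAgent AsyncActor SafeProxy CachedPool object] + [TinyBlock FrozenPool SafeEvent LocalAgent AsyncActor SafeProxy CachedPool object] + [FastProxy TinyBlock]
  take TinyBlock:  [SafeEvent LocalAgent AsyncActor SafeProxy CachedPool object] + [TinyBlock FrozenPool SafeEvent LocalAgent AsyncActor SafeProxy CachedPool object] + [TinyBlock]
  take FrozenPool:  [SafeEvent LocalAgent AsyncActor SafeProxy CachedPool object] + [FrozenPool SafeEvent LocalAgent AsyncActor SafeProxy CachedPool object]
  take SafeEvent:  [SafeEvent LocalAgent AsyncActor SafeProxy CachedPool object] + [SafeEvent LocalAgent AsyncActor SafeProxy CachedPool object]
  take LocalAgent:  [LocalAgent AsyncActor SafeProxy CachedPool object] + [LocalAgent AsyncActor SafeProxy CachedPool object]
  take AsyncActor:  [AsyncActor SafeProxy CachedPool object] + [AsyncActor SafeProxy CachedPool object]
  take SafeProxy:  [SafeProxy CachedPool object] + [SafeProxy CachedPool object]
  take CachedPool:  [CachedPool object] + [CachedPool object]
  take object:  [object] + [object]
MRO: TinyPool FastProxy TinyBlock FrozenPool SafeEvent LocalAgent AsyncActor SafeProxy CachedPool object
process is defined in: AsyncActor, CachedPool. First along the MRO is AsyncActor.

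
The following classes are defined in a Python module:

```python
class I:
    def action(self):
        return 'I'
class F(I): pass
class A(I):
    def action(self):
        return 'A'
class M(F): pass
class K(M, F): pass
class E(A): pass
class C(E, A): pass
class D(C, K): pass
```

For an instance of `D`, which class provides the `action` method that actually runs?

A

L[D] = D + merge(L[C], L[K], [C K])
  take C:  [C E A I object] + [K M F I object] + [C K]
  take E:  [E A I object] + [K M F I object] + [K]
  take A:  [A I object] + [K M F I object] + [K]
  take K:  [I object] + [K M F I object] + [K]
  take M:  [I object] + [M F I object]
  take F:  [I object] + [F I object]
  take I:  [I object] + [I object]
  take object:  [object] + [object]
MRO: D C E A K M F I object
action is defined in: A, I. First along the MRO is A.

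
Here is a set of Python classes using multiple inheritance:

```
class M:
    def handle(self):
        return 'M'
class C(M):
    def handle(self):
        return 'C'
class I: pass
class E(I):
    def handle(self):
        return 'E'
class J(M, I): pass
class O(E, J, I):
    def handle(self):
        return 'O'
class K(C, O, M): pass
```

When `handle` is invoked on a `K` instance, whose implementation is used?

C

L[K] = K + merge(L[C], L[O], L[M], [C O M])
  take C:  [C M object] + [O E J M I object] + [M object] + [C O M]
  take O:  [M object] + [O E J M I object] + [M object] + [O M]
  take E:  [M object] + [E J M I object] + [M object] + [M]
  take J:  [M object] + [J M I object] + [M object] + [M]
  take M:  [M object] + [M I object] + [M object] + [M]
  take I:  [object] + [I object] + [object]
  take object:  [object] + [object] + [object]
MRO: K C O E J M I object
handle is defined in: C, E, M, O. First along the MRO is C.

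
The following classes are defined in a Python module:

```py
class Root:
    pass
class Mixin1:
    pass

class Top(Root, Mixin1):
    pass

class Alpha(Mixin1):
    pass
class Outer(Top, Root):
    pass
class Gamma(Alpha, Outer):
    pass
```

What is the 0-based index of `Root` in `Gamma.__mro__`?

4

L[Gamma] = Gamma + merge(L[Alpha], L[Outer], [Alpha Outer])
  take Alpha:  [Alpha Mixin1 object] + [Outer Top Root Mixin1 object] + [Alpha Outer]
  take Outer:  [Mixin1 object] + [Outer Top Root Mixin1 object] + [Outer]
  take Top:  [Mixin1 object] + [Top Root Mixin1 object]
  take Root:  [Mixin1 object] + [Root Mixin1 object]
  take Mixin1:  [Mixin1 object] + [Mixin1 object]
  take object:  [object] + [object]
MRO: Gamma Alpha Outer Top Root Mixin1 object
Root sits at index 4.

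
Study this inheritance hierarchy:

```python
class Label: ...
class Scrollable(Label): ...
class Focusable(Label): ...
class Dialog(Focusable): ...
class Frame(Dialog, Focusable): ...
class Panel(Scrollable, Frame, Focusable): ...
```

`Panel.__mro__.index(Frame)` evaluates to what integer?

2

L[Panel] = Panel + merge(L[Scrollable], L[Frame], L[Focusable], [Scrollable Frame Focusable])
  take Scrollable:  [Scrollable Label object] + [Frame Dialog Focusable Label object] + [Focusable Label object] + [Scrollable Frame Focusable]
  take Frame:  [Label object] + [Frame Dialog Focusable Label object] + [Focusable Label object] + [Frame Focusable]
  take Dialog:  [Label object] + [Dialog Focusable Label object] + [Focusable Label object] + [Focusable]
  take Focusable:  [Label object] + [Focusable Label object] + [Focusable Label object] + [Focusable]
  take Label:  [Label object] + [Label object] + [Label object]
  take object:  [object] + [object] + [object]
MRO: Panel Scrollable Frame Dialog Focusable Label object
Frame sits at index 2.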